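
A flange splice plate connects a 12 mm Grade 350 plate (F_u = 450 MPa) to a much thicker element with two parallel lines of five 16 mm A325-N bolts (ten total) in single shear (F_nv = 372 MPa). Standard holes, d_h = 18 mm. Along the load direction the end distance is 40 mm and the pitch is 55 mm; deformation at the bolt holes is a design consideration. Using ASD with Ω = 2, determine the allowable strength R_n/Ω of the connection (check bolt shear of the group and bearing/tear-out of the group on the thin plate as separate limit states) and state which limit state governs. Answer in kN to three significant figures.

Bolt shear: A_b = π·16²/4 = 201.1 mm²; R_n = 372 × 201.1 × 10 × 1 / 1000 = 748 kN → 748 / 2 = 374 kN.
Bearing (1.2 l_c t F_u ≤ 2.4 d t F_u): upper limit = 2.4·16·12·450 / 1000 = 207.4 kN.
  Edge l_c = 40 − 18/2 = 31 → r_n = 200.9 kN; interior l_c = 55 − 18 = 37 → r_n = 207.4 kN.
  R_n,bearing = 2·200.9 + 8·207.4 = 2061 kN → 2061 / 2 = 1030 kN.
Bolt shear governs: 374 kN.

374 kN (bolt shear governs)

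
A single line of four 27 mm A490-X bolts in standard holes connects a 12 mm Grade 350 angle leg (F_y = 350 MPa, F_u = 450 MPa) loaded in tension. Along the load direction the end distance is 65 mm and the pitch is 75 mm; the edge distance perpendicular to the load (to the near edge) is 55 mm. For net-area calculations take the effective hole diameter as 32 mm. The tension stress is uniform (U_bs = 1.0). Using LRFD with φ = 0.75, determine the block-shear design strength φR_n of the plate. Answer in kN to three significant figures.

590 kN

Shear plane L_v = 65 + 3·75 = 290 mm; A_gv = 290 × 12 = 3480 mm².
A_nv = (290 − 3.5·32) × 12 = 2136 mm².
A_nt = (55 − 0.5·32) × 12 = 468 mm².
0.6 F_u A_nv = 576.7 kN; 0.6 F_y A_gv = 730.8 kN → shear rupture governs the shear term.
R_n = 576.7 + 1.0 × 450 × 468 / 1000 = 787.3 kN.
Design strength φR_n = 0.75 × 787.3 = 590 kN.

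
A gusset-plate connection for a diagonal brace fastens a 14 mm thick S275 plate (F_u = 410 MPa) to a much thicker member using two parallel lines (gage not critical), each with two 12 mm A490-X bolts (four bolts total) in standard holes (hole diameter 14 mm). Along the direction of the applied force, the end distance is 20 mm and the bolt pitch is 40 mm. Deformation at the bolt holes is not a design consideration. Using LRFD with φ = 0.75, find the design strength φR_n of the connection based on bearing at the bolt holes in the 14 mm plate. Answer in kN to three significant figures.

478 kN

Per bolt r_n = 1.5 l_c t F_u ≤ 3.0 d t F_u; upper limit = 3.0 × 12 × 14 × 410 / 1000 = 206.6 kN.
Edge bolt: l_c = 20 − 14/2 = 13 mm → 1.5 × 13 × 14 × 410 / 1000 = 111.9 → r_n = 111.9 kN.
Interior bolts: l_c = 40 − 14 = 26 mm → 1.5 × 26 × 14 × 410 / 1000 = 223.9 → r_n = 206.6 kN.
R_n = 2 × 111.9 + 2 × 206.6 = 637.1 kN.
Design strength φR_n = 0.75 × 637.1 = 478 kN.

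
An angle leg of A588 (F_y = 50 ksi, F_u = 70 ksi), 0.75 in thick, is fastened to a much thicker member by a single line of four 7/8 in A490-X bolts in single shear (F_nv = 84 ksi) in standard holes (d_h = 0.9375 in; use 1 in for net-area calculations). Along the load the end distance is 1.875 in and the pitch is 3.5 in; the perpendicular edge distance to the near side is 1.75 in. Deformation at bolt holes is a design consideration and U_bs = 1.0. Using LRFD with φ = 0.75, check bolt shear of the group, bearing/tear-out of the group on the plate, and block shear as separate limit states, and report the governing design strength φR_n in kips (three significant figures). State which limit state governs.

152 kips (bolt shear governs)

Bolt shear: A_b = π·0.875²/4 = 0.6013 in²; R_n = 84 × 0.6013 × 4 × 1 = 202 kips → 0.75 × 202 = 152 kips.
Bearing: edge l_c = 1.406, r_n = 88.59 kips; interior l_c = 2.562, r_n = 110.3 kips; R_n = 88.59 + 3·110.3 = 419.3 kips → 315 kips.
Block shear: A_gv = 9.281, A_nv = 6.656, A_nt = 0.9375 in²; R_n = min(0.6F_uA_nv, 0.6F_yA_gv) + U_bs·F_u·A_nt = 344.1 kips → 258 kips.
Bolt shear governs: 152 kips.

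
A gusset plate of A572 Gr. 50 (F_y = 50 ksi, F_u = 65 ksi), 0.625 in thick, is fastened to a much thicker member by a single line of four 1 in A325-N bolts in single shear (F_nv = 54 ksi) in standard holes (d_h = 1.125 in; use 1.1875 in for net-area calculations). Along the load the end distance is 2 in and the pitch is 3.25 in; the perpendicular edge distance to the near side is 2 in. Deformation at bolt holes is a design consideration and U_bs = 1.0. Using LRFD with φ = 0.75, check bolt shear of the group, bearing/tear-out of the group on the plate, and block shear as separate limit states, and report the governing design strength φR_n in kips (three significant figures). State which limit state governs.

Bolt shear: A_b = π·1²/4 = 0.7854 in²; R_n = 54 × 0.7854 × 4 × 1 = 169.6 kips → 0.75 × 169.6 = 127 kips.
Bearing: edge l_c = 1.438, r_n = 70.08 kips; interior l_c = 2.125, r_n = 97.5 kips; R_n = 70.08 + 3·97.5 = 362.6 kips → 272 kips.
Block shear: A_gv = 7.344, A_nv = 4.746, A_nt = 0.8789 in²; R_n = min(0.6F_uA_nv, 0.6F_yA_gv) + U_bs·F_u·A_nt = 242.2 kips → 182 kips.
Bolt shear governs: 127 kips.

127 kips (bolt shear governs)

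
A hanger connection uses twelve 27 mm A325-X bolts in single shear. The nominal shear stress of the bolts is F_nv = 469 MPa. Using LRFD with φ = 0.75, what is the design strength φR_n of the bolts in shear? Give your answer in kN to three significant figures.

2420 kN

A_b = π × 27² / 4 = 572.6 mm².
R_n = F_nv · A_b · n · n_s = 469 × 572.6 × 12 × 1 / 1000 = 3222 kN.
Design strength φR_n = 0.75 × 3222 = 2420 kN.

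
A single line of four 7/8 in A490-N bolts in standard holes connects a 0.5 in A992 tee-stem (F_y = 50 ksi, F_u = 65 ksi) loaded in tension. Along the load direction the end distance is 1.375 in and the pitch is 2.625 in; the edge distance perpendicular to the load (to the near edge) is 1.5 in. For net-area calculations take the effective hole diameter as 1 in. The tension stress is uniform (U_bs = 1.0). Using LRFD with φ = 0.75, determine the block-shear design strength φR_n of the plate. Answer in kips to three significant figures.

Shear plane L_v = 1.375 + 3·2.625 = 9.25 in; A_gv = 9.25 × 0.5 = 4.625 in².
A_nv = (9.25 − 3.5·1) × 0.5 = 2.875 in².
A_nt = (1.5 − 0.5·1) × 0.5 = 0.5 in².
0.6 F_u A_nv = 112.1 kips; 0.6 F_y A_gv = 138.8 kips → shear rupture governs the shear term.
R_n = 112.1 + 1.0 × 65 × 0.5 = 144.6 kips.
Design strength φR_n = 0.75 × 144.6 = 108 kips.

108 kips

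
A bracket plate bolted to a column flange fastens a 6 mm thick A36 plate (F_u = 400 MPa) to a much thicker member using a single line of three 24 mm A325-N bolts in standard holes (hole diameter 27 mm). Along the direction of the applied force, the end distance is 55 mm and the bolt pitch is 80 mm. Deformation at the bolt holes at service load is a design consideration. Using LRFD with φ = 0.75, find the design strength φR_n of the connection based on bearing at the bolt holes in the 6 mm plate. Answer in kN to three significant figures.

Per bolt r_n = 1.2 l_c t F_u ≤ 2.4 d t F_u; upper limit = 2.4 × 24 × 6 × 400 / 1000 = 138.2 kN.
Edge bolt: l_c = 55 − 27/2 = 41.5 mm → 1.2 × 41.5 × 6 × 400 / 1000 = 119.5 → r_n = 119.5 kN.
Interior bolts: l_c = 80 − 27 = 53 mm → 1.2 × 53 × 6 × 400 / 1000 = 152.6 → r_n = 138.2 kN.
R_n = 1 × 119.5 + 2 × 138.2 = 396 kN.
Design strength φR_n = 0.75 × 396 = 297 kN.

297 kN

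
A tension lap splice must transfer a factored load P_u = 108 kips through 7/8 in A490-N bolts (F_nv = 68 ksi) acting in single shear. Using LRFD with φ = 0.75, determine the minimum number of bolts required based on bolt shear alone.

A_b = π·0.875²/4 = 0.6013 in².
Per-bolt design strength φR_n = 0.75 × 68 × 0.6013 × 1 = 30.67 kips.
n ≥ 108 / 30.67 = 3.522 → use 4 bolts.

4 bolts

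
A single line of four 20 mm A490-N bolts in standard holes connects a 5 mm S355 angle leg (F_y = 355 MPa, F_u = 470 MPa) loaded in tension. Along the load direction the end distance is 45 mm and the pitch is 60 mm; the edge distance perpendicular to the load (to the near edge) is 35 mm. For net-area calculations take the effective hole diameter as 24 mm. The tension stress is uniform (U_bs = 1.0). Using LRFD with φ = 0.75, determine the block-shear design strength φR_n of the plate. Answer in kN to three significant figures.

Shear plane L_v = 45 + 3·60 = 225 mm; A_gv = 225 × 5 = 1125 mm².
A_nv = (225 − 3.5·24) × 5 = 705 mm².
A_nt = (35 − 0.5·24) × 5 = 115 mm².
0.6 F_u A_nv = 198.8 kN; 0.6 F_y A_gv = 239.6 kN → shear rupture governs the shear term.
R_n = 198.8 + 1.0 × 470 × 115 / 1000 = 252.9 kN.
Design strength φR_n = 0.75 × 252.9 = 190 kN.

190 kN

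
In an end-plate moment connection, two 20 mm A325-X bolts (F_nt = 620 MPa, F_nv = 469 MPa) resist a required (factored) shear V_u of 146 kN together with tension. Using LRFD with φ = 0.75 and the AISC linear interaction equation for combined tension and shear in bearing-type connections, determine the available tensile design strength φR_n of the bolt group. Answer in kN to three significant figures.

187 kN

A_b = π·20²/4 = 314.2 mm²; f_rv = 146 × 1000 / (2 × 314.2) = 232.4 MPa.
F'_nt = 1.3 F_nt − (F_nt / φF_nv) f_rv = 1.3·620 − (620/(0.75·469))·232.4 = 396.4 MPa, capped at F_nt → F'_nt = 396.4 MPa.
R_n = F'_nt · A_b · n = 396.4 × 314.2 × 2 / 1000 = 249.1 kN.
Design strength φR_n = 0.75 × 249.1 = 187 kN.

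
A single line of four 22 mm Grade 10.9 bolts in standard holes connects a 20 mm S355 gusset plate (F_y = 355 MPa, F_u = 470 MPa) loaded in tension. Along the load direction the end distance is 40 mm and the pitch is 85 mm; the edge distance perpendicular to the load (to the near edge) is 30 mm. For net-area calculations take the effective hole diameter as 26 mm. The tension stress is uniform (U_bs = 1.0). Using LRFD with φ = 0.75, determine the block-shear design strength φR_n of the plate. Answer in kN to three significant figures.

983 kN

Shear plane L_v = 40 + 3·85 = 295 mm; A_gv = 295 × 20 = 5900 mm².
A_nv = (295 − 3.5·26) × 20 = 4080 mm².
A_nt = (30 − 0.5·26) × 20 = 340 mm².
0.6 F_u A_nv = 1151 kN; 0.6 F_y A_gv = 1257 kN → shear rupture governs the shear term.
R_n = 1151 + 1.0 × 470 × 340 / 1000 = 1310 kN.
Design strength φR_n = 0.75 × 1310 = 983 kN.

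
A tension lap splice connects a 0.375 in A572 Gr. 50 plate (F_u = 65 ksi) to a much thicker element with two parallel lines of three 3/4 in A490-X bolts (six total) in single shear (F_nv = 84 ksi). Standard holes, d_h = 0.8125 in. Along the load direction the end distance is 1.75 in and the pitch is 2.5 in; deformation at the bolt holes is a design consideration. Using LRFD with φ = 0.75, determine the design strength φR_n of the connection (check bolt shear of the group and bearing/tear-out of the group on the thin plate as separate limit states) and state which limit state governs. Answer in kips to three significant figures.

167 kips (bolt shear governs)

Bolt shear: A_b = π·0.75²/4 = 0.4418 in²; R_n = 84 × 0.4418 × 6 × 1 = 222.7 kips → 0.75 × 222.7 = 167 kips.
Bearing (1.2 l_c t F_u ≤ 2.4 d t F_u): upper limit = 2.4·0.75·0.375·65 = 43.87 kips.
  Edge l_c = 1.75 − 0.8125/2 = 1.344 → r_n = 39.3 kips; interior l_c = 2.5 − 0.8125 = 1.688 → r_n = 43.87 kips.
  R_n,bearing = 2·39.3 + 4·43.87 = 254.1 kips → 0.75 × 254.1 = 191 kips.
Bolt shear governs: 167 kips.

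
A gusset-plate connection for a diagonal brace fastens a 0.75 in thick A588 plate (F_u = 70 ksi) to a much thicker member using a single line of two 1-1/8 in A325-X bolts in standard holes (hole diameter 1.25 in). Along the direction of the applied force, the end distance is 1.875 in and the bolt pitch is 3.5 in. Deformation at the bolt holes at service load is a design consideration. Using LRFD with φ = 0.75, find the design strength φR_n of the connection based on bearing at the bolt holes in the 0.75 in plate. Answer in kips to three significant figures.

Per bolt r_n = 1.2 l_c t F_u ≤ 2.4 d t F_u; upper limit = 2.4 × 1.125 × 0.75 × 70 = 141.8 kips.
Edge bolt: l_c = 1.875 − 1.25/2 = 1.25 in → 1.2 × 1.25 × 0.75 × 70 = 78.75 → r_n = 78.75 kips.
Interior bolts: l_c = 3.5 − 1.25 = 2.25 in → 1.2 × 2.25 × 0.75 × 70 = 141.8 → r_n = 141.8 kips.
R_n = 1 × 78.75 + 1 × 141.8 = 220.5 kips.
Design strength φR_n = 0.75 × 220.5 = 165 kips.

165 kips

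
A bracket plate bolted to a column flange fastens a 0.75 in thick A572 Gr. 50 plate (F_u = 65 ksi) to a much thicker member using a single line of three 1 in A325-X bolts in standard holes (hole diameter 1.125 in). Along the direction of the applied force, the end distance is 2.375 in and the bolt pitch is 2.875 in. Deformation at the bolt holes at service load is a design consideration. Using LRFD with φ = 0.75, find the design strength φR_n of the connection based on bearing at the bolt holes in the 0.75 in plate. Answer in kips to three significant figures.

Per bolt r_n = 1.2 l_c t F_u ≤ 2.4 d t F_u; upper limit = 2.4 × 1 × 0.75 × 65 = 117 kips.
Edge bolt: l_c = 2.375 − 1.125/2 = 1.812 in → 1.2 × 1.812 × 0.75 × 65 = 106 → r_n = 106 kips.
Interior bolts: l_c = 2.875 − 1.125 = 1.75 in → 1.2 × 1.75 × 0.75 × 65 = 102.4 → r_n = 102.4 kips.
R_n = 1 × 106 + 2 × 102.4 = 310.8 kips.
Design strength φR_n = 0.75 × 310.8 = 233 kips.

233 kips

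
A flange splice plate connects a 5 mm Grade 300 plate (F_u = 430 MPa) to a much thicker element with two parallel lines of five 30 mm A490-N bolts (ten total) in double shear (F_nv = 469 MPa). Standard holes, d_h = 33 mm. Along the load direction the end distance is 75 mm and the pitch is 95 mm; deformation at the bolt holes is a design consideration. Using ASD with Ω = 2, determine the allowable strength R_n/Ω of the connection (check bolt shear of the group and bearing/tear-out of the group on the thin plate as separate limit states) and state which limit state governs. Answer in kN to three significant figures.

Bolt shear: A_b = π·30²/4 = 706.9 mm²; R_n = 469 × 706.9 × 10 × 2 / 1000 = 6630 kN → 6630 / 2 = 3320 kN.
Bearing (1.2 l_c t F_u ≤ 2.4 d t F_u): upper limit = 2.4·30·5·430 / 1000 = 154.8 kN.
  Edge l_c = 75 − 33/2 = 58.5 → r_n = 150.9 kN; interior l_c = 95 − 33 = 62 → r_n = 154.8 kN.
  R_n,bearing = 2·150.9 + 8·154.8 = 1540 kN → 1540 / 2 = 770 kN.
Bearing governs: 770 kN.

770 kN (bearing governs)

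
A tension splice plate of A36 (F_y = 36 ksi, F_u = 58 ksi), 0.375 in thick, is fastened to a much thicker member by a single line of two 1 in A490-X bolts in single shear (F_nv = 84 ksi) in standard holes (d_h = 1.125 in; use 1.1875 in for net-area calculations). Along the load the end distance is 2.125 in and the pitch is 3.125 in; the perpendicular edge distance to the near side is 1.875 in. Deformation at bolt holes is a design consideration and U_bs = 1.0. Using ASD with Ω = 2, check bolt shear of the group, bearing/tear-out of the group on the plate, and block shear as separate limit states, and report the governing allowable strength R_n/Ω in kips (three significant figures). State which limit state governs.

Bolt shear: A_b = π·1²/4 = 0.7854 in²; R_n = 84 × 0.7854 × 2 × 1 = 131.9 kips → 131.9 / 2 = 66 kips.
Bearing: edge l_c = 1.562, r_n = 40.78 kips; interior l_c = 2, r_n = 52.2 kips; R_n = 40.78 + 1·52.2 = 92.98 kips → 46.5 kips.
Block shear: A_gv = 1.969, A_nv = 1.301, A_nt = 0.4805 in²; R_n = min(0.6F_uA_nv, 0.6F_yA_gv) + U_bs·F_u·A_nt = 70.39 kips → 35.2 kips.
Block shear governs: 35.2 kips.

35.2 kips (block shear governs)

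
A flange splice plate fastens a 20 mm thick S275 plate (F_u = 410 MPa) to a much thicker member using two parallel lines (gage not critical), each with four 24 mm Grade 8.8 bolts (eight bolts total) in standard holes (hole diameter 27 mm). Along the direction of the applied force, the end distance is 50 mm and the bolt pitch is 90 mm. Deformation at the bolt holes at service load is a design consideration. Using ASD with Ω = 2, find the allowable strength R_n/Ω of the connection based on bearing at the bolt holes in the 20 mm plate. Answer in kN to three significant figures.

Per bolt r_n = 1.2 l_c t F_u ≤ 2.4 d t F_u; upper limit = 2.4 × 24 × 20 × 410 / 1000 = 472.3 kN.
Edge bolt: l_c = 50 − 27/2 = 36.5 mm → 1.2 × 36.5 × 20 × 410 / 1000 = 359.2 → r_n = 359.2 kN.
Interior bolts: l_c = 90 − 27 = 63 mm → 1.2 × 63 × 20 × 410 / 1000 = 619.9 → r_n = 472.3 kN.
R_n = 2 × 359.2 + 6 × 472.3 = 3552 kN.
Allowable strength R_n/Ω = 3552 / 2 = 1780 kN.

1780 kN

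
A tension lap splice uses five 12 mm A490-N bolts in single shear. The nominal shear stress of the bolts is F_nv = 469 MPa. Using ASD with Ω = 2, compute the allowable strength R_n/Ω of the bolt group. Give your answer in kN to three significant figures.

133 kN

A_b = π × 12² / 4 = 113.1 mm².
R_n = F_nv · A_b · n · n_s = 469 × 113.1 × 5 × 1 / 1000 = 265.2 kN.
Allowable strength R_n/Ω = 265.2 / 2 = 133 kN.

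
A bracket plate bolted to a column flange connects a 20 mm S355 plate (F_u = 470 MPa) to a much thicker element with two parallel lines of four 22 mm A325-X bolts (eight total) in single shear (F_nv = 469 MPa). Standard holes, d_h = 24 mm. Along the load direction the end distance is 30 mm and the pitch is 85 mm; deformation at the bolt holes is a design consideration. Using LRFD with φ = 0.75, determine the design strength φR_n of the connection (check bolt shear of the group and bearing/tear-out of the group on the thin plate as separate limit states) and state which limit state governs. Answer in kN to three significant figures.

Bolt shear: A_b = π·22²/4 = 380.1 mm²; R_n = 469 × 380.1 × 8 × 1 / 1000 = 1426 kN → 0.75 × 1426 = 1070 kN.
Bearing (1.2 l_c t F_u ≤ 2.4 d t F_u): upper limit = 2.4·22·20·470 / 1000 = 496.3 kN.
  Edge l_c = 30 − 24/2 = 18 → r_n = 203 kN; interior l_c = 85 − 24 = 61 → r_n = 496.3 kN.
  R_n,bearing = 2·203 + 6·496.3 = 3384 kN → 0.75 × 3384 = 2540 kN.
Bolt shear governs: 1070 kN.

1070 kN (bolt shear governs)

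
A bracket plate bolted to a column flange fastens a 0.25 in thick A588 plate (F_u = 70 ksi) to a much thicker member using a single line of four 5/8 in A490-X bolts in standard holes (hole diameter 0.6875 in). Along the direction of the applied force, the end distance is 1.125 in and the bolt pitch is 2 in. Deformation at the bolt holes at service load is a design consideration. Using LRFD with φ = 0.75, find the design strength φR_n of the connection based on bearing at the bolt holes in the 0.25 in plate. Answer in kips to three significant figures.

Per bolt r_n = 1.2 l_c t F_u ≤ 2.4 d t F_u; upper limit = 2.4 × 0.625 × 0.25 × 70 = 26.25 kips.
Edge bolt: l_c = 1.125 − 0.6875/2 = 0.7812 in → 1.2 × 0.7812 × 0.25 × 70 = 16.41 → r_n = 16.41 kips.
Interior bolts: l_c = 2 − 0.6875 = 1.312 in → 1.2 × 1.312 × 0.25 × 70 = 27.56 → r_n = 26.25 kips.
R_n = 1 × 16.41 + 3 × 26.25 = 95.16 kips.
Design strength φR_n = 0.75 × 95.16 = 71.4 kips.

71.4 kips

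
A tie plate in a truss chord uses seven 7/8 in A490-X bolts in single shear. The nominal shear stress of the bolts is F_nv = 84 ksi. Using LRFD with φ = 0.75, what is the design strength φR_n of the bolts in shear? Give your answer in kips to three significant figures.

A_b = π × 0.875² / 4 = 0.6013 in².
R_n = F_nv · A_b · n · n_s = 84 × 0.6013 × 7 × 1 = 353.6 kips.
Design strength φR_n = 0.75 × 353.6 = 265 kips.

265 kips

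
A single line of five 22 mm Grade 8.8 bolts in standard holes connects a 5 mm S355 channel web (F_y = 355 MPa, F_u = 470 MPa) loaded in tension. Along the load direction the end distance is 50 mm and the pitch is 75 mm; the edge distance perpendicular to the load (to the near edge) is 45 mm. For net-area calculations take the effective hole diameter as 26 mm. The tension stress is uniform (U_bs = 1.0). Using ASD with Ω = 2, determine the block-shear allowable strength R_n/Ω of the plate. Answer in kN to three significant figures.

202 kN

Shear plane L_v = 50 + 4·75 = 350 mm; A_gv = 350 × 5 = 1750 mm².
A_nv = (350 − 4.5·26) × 5 = 1165 mm².
A_nt = (45 − 0.5·26) × 5 = 160 mm².
0.6 F_u A_nv = 328.5 kN; 0.6 F_y A_gv = 372.8 kN → shear rupture governs the shear term.
R_n = 328.5 + 1.0 × 470 × 160 / 1000 = 403.7 kN.
Allowable strength R_n/Ω = 403.7 / 2 = 202 kN.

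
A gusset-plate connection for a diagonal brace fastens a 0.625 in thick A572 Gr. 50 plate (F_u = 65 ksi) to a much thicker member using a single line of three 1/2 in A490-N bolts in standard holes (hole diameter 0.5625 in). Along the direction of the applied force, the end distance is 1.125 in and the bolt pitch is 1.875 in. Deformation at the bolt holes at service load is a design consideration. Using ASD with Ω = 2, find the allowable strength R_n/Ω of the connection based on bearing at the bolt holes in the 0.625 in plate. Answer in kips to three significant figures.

Per bolt r_n = 1.2 l_c t F_u ≤ 2.4 d t F_u; upper limit = 2.4 × 0.5 × 0.625 × 65 = 48.75 kips.
Edge bolt: l_c = 1.125 − 0.5625/2 = 0.8438 in → 1.2 × 0.8438 × 0.625 × 65 = 41.13 → r_n = 41.13 kips.
Interior bolts: l_c = 1.875 − 0.5625 = 1.312 in → 1.2 × 1.312 × 0.625 × 65 = 63.98 → r_n = 48.75 kips.
R_n = 1 × 41.13 + 2 × 48.75 = 138.6 kips.
Allowable strength R_n/Ω = 138.6 / 2 = 69.3 kips.

69.3 kips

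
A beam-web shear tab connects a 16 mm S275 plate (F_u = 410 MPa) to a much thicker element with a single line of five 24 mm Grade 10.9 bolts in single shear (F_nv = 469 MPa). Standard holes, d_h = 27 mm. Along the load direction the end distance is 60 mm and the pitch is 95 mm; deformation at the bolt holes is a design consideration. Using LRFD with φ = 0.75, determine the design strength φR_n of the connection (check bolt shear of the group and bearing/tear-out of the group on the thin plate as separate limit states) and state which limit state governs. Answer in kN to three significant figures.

Bolt shear: A_b = π·24²/4 = 452.4 mm²; R_n = 469 × 452.4 × 5 × 1 / 1000 = 1061 kN → 0.75 × 1061 = 796 kN.
Bearing (1.2 l_c t F_u ≤ 2.4 d t F_u): upper limit = 2.4·24·16·410 / 1000 = 377.9 kN.
  Edge l_c = 60 − 27/2 = 46.5 → r_n = 366 kN; interior l_c = 95 − 27 = 68 → r_n = 377.9 kN.
  R_n,bearing = 1·366 + 4·377.9 = 1877 kN → 0.75 × 1877 = 1410 kN.
Bolt shear governs: 796 kN.

796 kN (bolt shear governs)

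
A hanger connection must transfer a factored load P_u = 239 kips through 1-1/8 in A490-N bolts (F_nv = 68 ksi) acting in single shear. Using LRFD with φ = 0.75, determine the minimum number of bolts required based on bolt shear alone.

5 bolts

A_b = π·1.125²/4 = 0.994 in².
Per-bolt design strength φR_n = 0.75 × 68 × 0.994 × 1 = 50.69 kips.
n ≥ 239 / 50.69 = 4.714 → use 5 bolts.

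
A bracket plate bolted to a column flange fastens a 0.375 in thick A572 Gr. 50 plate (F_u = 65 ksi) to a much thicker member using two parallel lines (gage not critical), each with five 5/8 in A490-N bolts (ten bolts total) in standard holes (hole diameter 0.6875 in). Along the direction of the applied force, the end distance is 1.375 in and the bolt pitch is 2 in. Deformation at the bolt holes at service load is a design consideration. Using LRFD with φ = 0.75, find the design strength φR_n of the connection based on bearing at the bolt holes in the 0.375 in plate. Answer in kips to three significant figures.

Per bolt r_n = 1.2 l_c t F_u ≤ 2.4 d t F_u; upper limit = 2.4 × 0.625 × 0.375 × 65 = 36.56 kips.
Edge bolt: l_c = 1.375 − 0.6875/2 = 1.031 in → 1.2 × 1.031 × 0.375 × 65 = 30.16 → r_n = 30.16 kips.
Interior bolts: l_c = 2 − 0.6875 = 1.312 in → 1.2 × 1.312 × 0.375 × 65 = 38.39 → r_n = 36.56 kips.
R_n = 2 × 30.16 + 8 × 36.56 = 352.8 kips.
Design strength φR_n = 0.75 × 352.8 = 265 kips.

265 kips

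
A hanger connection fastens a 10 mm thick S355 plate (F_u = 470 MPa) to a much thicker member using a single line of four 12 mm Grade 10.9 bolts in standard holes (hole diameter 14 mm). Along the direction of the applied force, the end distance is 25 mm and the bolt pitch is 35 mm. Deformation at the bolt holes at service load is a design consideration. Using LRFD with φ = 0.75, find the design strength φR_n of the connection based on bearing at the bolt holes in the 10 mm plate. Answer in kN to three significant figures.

Per bolt r_n = 1.2 l_c t F_u ≤ 2.4 d t F_u; upper limit = 2.4 × 12 × 10 × 470 / 1000 = 135.4 kN.
Edge bolt: l_c = 25 − 14/2 = 18 mm → 1.2 × 18 × 10 × 470 / 1000 = 101.5 → r_n = 101.5 kN.
Interior bolts: l_c = 35 − 14 = 21 mm → 1.2 × 21 × 10 × 470 / 1000 = 118.4 → r_n = 118.4 kN.
R_n = 1 × 101.5 + 3 × 118.4 = 456.8 kN.
Design strength φR_n = 0.75 × 456.8 = 343 kN.

343 kN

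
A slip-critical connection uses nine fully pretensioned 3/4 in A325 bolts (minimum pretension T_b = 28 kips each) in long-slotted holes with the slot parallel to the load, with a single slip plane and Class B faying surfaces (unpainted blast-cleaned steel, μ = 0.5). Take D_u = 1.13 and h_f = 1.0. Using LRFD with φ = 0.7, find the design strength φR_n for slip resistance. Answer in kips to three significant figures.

99.7 kips

R_n = μ · D_u · h_f · T_b · n_s · n_b = 0.5 × 1.13 × 1.0 × 28 × 1 × 9 = 142.4 kips.
Design strength φR_n = 0.7 × 142.4 = 99.7 kips.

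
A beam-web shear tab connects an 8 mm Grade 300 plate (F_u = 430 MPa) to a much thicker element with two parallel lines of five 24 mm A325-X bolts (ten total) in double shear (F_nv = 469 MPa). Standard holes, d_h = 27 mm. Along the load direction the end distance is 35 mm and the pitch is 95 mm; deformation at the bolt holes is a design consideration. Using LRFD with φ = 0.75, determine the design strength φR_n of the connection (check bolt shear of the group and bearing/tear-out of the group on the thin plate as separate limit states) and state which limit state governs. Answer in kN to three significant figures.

Bolt shear: A_b = π·24²/4 = 452.4 mm²; R_n = 469 × 452.4 × 10 × 2 / 1000 = 4243 kN → 0.75 × 4243 = 3180 kN.
Bearing (1.2 l_c t F_u ≤ 2.4 d t F_u): upper limit = 2.4·24·8·430 / 1000 = 198.1 kN.
  Edge l_c = 35 − 27/2 = 21.5 → r_n = 88.75 kN; interior l_c = 95 − 27 = 68 → r_n = 198.1 kN.
  R_n,bearing = 2·88.75 + 8·198.1 = 1763 kN → 0.75 × 1763 = 1320 kN.
Bearing governs: 1320 kN.

1320 kN (bearing governs)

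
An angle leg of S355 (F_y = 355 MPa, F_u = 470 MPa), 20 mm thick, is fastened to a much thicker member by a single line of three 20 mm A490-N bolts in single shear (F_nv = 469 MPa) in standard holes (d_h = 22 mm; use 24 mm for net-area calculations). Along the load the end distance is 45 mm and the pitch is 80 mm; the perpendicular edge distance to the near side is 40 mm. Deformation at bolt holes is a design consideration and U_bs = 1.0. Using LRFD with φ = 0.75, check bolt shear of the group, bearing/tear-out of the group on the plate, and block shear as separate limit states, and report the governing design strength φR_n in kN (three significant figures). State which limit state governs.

Bolt shear: A_b = π·20²/4 = 314.2 mm²; R_n = 469 × 314.2 × 3 × 1 / 1000 = 442 kN → 0.75 × 442 = 332 kN.
Bearing: edge l_c = 34, r_n = 383.5 kN; interior l_c = 58, r_n = 451.2 kN; R_n = 383.5 + 2·451.2 = 1286 kN → 964 kN.
Block shear: A_gv = 4100, A_nv = 2900, A_nt = 560 mm²; R_n = min(0.6F_uA_nv, 0.6F_yA_gv) + U_bs·F_u·A_nt = 1081 kN → 811 kN.
Bolt shear governs: 332 kN.

332 kN (bolt shear governs)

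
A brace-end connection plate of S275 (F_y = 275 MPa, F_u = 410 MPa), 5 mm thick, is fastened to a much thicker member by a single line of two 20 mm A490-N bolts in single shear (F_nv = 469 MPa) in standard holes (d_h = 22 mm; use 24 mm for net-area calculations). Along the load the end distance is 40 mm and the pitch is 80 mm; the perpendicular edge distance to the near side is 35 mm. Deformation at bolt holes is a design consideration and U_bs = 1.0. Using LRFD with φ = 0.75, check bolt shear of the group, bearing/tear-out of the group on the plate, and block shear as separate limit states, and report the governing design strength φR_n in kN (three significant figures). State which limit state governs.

110 kN (block shear governs)

Bolt shear: A_b = π·20²/4 = 314.2 mm²; R_n = 469 × 314.2 × 2 × 1 / 1000 = 294.7 kN → 0.75 × 294.7 = 221 kN.
Bearing: edge l_c = 29, r_n = 71.34 kN; interior l_c = 58, r_n = 98.4 kN; R_n = 71.34 + 1·98.4 = 169.7 kN → 127 kN.
Block shear: A_gv = 600, A_nv = 420, A_nt = 115 mm²; R_n = min(0.6F_uA_nv, 0.6F_yA_gv) + U_bs·F_u·A_nt = 146.2 kN → 110 kN.
Block shear governs: 110 kN.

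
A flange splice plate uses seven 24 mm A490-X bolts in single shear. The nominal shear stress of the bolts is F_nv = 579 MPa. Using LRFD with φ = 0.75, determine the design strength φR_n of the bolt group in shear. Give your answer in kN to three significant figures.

1380 kN

A_b = π × 24² / 4 = 452.4 mm².
R_n = F_nv · A_b · n · n_s = 579 × 452.4 × 7 × 1 / 1000 = 1834 kN.
Design strength φR_n = 0.75 × 1834 = 1380 kN.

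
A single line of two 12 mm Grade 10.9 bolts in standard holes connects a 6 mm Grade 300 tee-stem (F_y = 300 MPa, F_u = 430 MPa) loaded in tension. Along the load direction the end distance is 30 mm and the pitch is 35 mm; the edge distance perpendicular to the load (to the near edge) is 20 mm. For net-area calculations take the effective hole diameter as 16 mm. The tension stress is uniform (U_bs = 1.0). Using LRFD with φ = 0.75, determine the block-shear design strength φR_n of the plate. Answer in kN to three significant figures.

70.8 kN

Shear plane L_v = 30 + 1·35 = 65 mm; A_gv = 65 × 6 = 390 mm².
A_nv = (65 − 1.5·16) × 6 = 246 mm².
A_nt = (20 − 0.5·16) × 6 = 72 mm².
0.6 F_u A_nv = 63.47 kN; 0.6 F_y A_gv = 70.2 kN → shear rupture governs the shear term.
R_n = 63.47 + 1.0 × 430 × 72 / 1000 = 94.43 kN.
Design strength φR_n = 0.75 × 94.43 = 70.8 kN.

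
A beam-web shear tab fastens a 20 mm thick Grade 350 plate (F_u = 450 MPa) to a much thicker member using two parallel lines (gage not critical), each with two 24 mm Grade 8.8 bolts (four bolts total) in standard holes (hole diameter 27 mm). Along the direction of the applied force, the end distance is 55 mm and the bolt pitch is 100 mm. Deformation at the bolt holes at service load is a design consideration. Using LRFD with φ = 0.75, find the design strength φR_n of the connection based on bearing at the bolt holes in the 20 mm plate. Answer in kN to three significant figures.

Per bolt r_n = 1.2 l_c t F_u ≤ 2.4 d t F_u; upper limit = 2.4 × 24 × 20 × 450 / 1000 = 518.4 kN.
Edge bolt: l_c = 55 − 27/2 = 41.5 mm → 1.2 × 41.5 × 20 × 450 / 1000 = 448.2 → r_n = 448.2 kN.
Interior bolts: l_c = 100 − 27 = 73 mm → 1.2 × 73 × 20 × 450 / 1000 = 788.4 → r_n = 518.4 kN.
R_n = 2 × 448.2 + 2 × 518.4 = 1933 kN.
Design strength φR_n = 0.75 × 1933 = 1450 kN.

1450 kN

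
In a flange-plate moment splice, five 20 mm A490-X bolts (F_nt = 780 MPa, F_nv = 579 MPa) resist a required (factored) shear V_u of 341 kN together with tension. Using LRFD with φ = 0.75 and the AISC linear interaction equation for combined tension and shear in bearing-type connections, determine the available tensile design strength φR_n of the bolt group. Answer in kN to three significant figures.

735 kN

A_b = π·20²/4 = 314.2 mm²; f_rv = 341 × 1000 / (5 × 314.2) = 217.1 MPa.
F'_nt = 1.3 F_nt − (F_nt / φF_nv) f_rv = 1.3·780 − (780/(0.75·579))·217.1 = 624.1 MPa, capped at F_nt → F'_nt = 624.1 MPa.
R_n = F'_nt · A_b · n = 624.1 × 314.2 × 5 / 1000 = 980.3 kN.
Design strength φR_n = 0.75 × 980.3 = 735 kN.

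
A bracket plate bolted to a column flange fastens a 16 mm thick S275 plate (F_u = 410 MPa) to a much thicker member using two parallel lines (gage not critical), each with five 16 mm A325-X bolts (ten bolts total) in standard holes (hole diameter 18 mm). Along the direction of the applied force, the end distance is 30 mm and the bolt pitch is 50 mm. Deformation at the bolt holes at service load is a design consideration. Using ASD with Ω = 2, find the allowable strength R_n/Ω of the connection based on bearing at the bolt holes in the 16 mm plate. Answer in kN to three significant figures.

1170 kN

Per bolt r_n = 1.2 l_c t F_u ≤ 2.4 d t F_u; upper limit = 2.4 × 16 × 16 × 410 / 1000 = 251.9 kN.
Edge bolt: l_c = 30 − 18/2 = 21 mm → 1.2 × 21 × 16 × 410 / 1000 = 165.3 → r_n = 165.3 kN.
Interior bolts: l_c = 50 − 18 = 32 mm → 1.2 × 32 × 16 × 410 / 1000 = 251.9 → r_n = 251.9 kN.
R_n = 2 × 165.3 + 8 × 251.9 = 2346 kN.
Allowable strength R_n/Ω = 2346 / 2 = 1170 kN.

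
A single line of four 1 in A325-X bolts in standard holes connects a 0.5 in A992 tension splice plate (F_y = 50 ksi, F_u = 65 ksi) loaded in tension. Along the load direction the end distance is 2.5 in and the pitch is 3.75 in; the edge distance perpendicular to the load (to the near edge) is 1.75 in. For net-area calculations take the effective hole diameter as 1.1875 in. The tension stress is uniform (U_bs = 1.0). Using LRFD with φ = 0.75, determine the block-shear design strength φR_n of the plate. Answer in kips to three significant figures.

Shear plane L_v = 2.5 + 3·3.75 = 13.75 in; A_gv = 13.75 × 0.5 = 6.875 in².
A_nv = (13.75 − 3.5·1.1875) × 0.5 = 4.797 in².
A_nt = (1.75 − 0.5·1.1875) × 0.5 = 0.5781 in².
0.6 F_u A_nv = 187.1 kips; 0.6 F_y A_gv = 206.2 kips → shear rupture governs the shear term.
R_n = 187.1 + 1.0 × 65 × 0.5781 = 224.7 kips.
Design strength φR_n = 0.75 × 224.7 = 168 kips.

168 kips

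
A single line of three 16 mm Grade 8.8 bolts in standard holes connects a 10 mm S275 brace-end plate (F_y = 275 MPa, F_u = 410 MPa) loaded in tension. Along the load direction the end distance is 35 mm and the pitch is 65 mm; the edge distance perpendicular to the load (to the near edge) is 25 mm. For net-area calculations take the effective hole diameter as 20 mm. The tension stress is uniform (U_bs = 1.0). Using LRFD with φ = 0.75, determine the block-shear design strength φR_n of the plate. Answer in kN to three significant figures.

250 kN

Shear plane L_v = 35 + 2·65 = 165 mm; A_gv = 165 × 10 = 1650 mm².
A_nv = (165 − 2.5·20) × 10 = 1150 mm².
A_nt = (25 − 0.5·20) × 10 = 150 mm².
0.6 F_u A_nv = 282.9 kN; 0.6 F_y A_gv = 272.2 kN → shear yielding governs the shear term.
R_n = 272.2 + 1.0 × 410 × 150 / 1000 = 333.8 kN.
Design strength φR_n = 0.75 × 333.8 = 250 kN.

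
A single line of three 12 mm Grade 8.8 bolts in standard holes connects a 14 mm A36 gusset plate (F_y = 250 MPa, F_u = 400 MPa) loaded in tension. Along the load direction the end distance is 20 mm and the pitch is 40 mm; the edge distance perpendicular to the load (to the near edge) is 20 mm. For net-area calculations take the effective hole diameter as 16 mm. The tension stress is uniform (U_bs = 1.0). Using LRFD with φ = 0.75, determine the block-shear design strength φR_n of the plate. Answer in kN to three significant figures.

202 kN

Shear plane L_v = 20 + 2·40 = 100 mm; A_gv = 100 × 14 = 1400 mm².
A_nv = (100 − 2.5·16) × 14 = 840 mm².
A_nt = (20 − 0.5·16) × 14 = 168 mm².
0.6 F_u A_nv = 201.6 kN; 0.6 F_y A_gv = 210 kN → shear rupture governs the shear term.
R_n = 201.6 + 1.0 × 400 × 168 / 1000 = 268.8 kN.
Design strength φR_n = 0.75 × 268.8 = 202 kN.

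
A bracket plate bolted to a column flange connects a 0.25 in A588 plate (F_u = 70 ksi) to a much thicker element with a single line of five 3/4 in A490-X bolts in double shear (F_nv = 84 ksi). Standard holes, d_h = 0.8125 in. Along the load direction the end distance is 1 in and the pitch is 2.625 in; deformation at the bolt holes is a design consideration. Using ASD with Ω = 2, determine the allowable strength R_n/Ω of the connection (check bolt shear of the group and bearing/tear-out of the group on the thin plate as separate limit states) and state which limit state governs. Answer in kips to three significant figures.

69.2 kips (bearing governs)

Bolt shear: A_b = π·0.75²/4 = 0.4418 in²; R_n = 84 × 0.4418 × 5 × 2 = 371.1 kips → 371.1 / 2 = 186 kips.
Bearing (1.2 l_c t F_u ≤ 2.4 d t F_u): upper limit = 2.4·0.75·0.25·70 = 31.5 kips.
  Edge l_c = 1 − 0.8125/2 = 0.5938 → r_n = 12.47 kips; interior l_c = 2.625 − 0.8125 = 1.812 → r_n = 31.5 kips.
  R_n,bearing = 1·12.47 + 4·31.5 = 138.5 kips → 138.5 / 2 = 69.2 kips.
Bearing governs: 69.2 kips.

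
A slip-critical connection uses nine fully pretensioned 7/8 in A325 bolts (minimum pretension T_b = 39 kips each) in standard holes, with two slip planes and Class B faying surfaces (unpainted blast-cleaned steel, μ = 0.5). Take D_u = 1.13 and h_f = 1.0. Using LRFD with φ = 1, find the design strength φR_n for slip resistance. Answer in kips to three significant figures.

397 kips

R_n = μ · D_u · h_f · T_b · n_s · n_b = 0.5 × 1.13 × 1.0 × 39 × 2 × 9 = 396.6 kips.
Design strength φR_n = 1 × 396.6 = 397 kips.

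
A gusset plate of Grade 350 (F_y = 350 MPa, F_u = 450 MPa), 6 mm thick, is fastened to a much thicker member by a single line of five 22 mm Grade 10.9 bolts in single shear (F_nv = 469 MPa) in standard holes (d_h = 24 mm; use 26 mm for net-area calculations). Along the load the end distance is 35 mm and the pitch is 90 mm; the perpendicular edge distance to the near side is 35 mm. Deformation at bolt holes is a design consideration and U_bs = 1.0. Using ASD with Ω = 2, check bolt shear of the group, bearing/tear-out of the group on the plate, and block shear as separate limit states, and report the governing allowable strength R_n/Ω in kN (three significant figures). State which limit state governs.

255 kN (block shear governs)

Bolt shear: A_b = π·22²/4 = 380.1 mm²; R_n = 469 × 380.1 × 5 × 1 / 1000 = 891.4 kN → 891.4 / 2 = 446 kN.
Bearing: edge l_c = 23, r_n = 74.52 kN; interior l_c = 66, r_n = 142.6 kN; R_n = 74.52 + 4·142.6 = 644.8 kN → 322 kN.
Block shear: A_gv = 2370, A_nv = 1668, A_nt = 132 mm²; R_n = min(0.6F_uA_nv, 0.6F_yA_gv) + U_bs·F_u·A_nt = 509.8 kN → 255 kN.
Block shear governs: 255 kN.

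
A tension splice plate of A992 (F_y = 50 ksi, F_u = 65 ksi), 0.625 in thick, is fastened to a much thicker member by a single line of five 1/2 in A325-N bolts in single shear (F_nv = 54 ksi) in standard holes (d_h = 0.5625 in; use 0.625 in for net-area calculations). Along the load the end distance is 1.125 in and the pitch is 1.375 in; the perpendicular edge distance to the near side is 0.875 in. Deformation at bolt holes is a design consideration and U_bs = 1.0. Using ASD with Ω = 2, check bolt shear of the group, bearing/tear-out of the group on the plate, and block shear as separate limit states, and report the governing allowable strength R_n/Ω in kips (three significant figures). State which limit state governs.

26.5 kips (bolt shear governs)

Bolt shear: A_b = π·0.5²/4 = 0.1963 in²; R_n = 54 × 0.1963 × 5 × 1 = 53.01 kips → 53.01 / 2 = 26.5 kips.
Bearing: edge l_c = 0.8438, r_n = 41.13 kips; interior l_c = 0.8125, r_n = 39.61 kips; R_n = 41.13 + 4·39.61 = 199.6 kips → 99.8 kips.
Block shear: A_gv = 4.141, A_nv = 2.383, A_nt = 0.3516 in²; R_n = min(0.6F_uA_nv, 0.6F_yA_gv) + U_bs·F_u·A_nt = 115.8 kips → 57.9 kips.
Bolt shear governs: 26.5 kips.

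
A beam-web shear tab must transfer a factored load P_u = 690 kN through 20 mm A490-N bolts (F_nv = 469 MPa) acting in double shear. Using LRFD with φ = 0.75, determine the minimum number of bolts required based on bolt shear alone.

A_b = π·20²/4 = 314.2 mm².
Per-bolt design strength φR_n = 0.75 × 469 × 314.2 × 2 / 1000 = 221 kN.
n ≥ 690 / 221 = 3.122 → use 4 bolts.

4 bolts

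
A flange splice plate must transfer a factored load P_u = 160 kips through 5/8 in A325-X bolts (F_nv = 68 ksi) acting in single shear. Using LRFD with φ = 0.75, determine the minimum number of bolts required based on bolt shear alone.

A_b = π·0.625²/4 = 0.3068 in².
Per-bolt design strength φR_n = 0.75 × 68 × 0.3068 × 1 = 15.65 kips.
n ≥ 160 / 15.65 = 10.23 → use 11 bolts.

11 bolts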